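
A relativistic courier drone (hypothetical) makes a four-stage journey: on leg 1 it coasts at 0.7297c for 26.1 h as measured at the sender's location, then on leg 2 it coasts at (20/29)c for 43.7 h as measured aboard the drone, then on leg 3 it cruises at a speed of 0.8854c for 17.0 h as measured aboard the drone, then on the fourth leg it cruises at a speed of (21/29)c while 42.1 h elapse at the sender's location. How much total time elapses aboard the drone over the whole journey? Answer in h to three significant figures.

Leg 1: γ = 1/√(1 − 0.7297²) = 1/√0.4675 = 1.462; τ_1 = 26.1/1.462 = 17.85 h.
Leg 2: 43.7 h is already measured aboard the drone.
Leg 3: 17.0 h is already measured aboard the drone.
Leg 4: γ = 1/√(1 − (21/29)²) = 29/20 = 1.450; τ_4 = 42.1/1.450 = 29.03 h.
Total: 17.85 + 43.70 + 17.00 + 29.03 h.

τ = 108 h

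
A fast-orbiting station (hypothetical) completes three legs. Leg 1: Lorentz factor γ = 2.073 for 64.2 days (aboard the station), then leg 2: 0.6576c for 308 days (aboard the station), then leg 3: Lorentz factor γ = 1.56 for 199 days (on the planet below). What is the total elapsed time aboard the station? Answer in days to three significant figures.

τ = 500 days

Leg 1: 64.2 days is already measured aboard the station.
Leg 2: 308 days is already measured aboard the station.
Leg 3: γ = 1.56; τ_3 = 199/1.560 = 127.6 days.
Total: 64.20 + 308.0 + 127.6 days.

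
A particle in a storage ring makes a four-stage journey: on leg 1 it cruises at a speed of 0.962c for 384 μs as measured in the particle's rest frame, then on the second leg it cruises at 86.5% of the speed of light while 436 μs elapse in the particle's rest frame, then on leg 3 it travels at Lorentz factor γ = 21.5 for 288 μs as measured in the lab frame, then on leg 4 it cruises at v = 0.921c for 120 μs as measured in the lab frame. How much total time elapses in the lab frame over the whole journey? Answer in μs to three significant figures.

Δt = 2680 μs

Leg 1: γ = 1/√(1 − 0.962²) = 1/√0.07456 = 3.662; Δt_1 = 3.662 × 384 = 1406 μs.
Leg 2: β = 0.865; γ = 1/√(1 − 0.865²) = 1/√0.2518 = 1.993; Δt_2 = 1.993 × 436 = 868.9 μs.
Leg 3: 288 μs is already measured in the lab frame.
Leg 4: 120 μs is already measured in the lab frame.
Total: 1406 + 868.9 + 288.0 + 120.0 μs.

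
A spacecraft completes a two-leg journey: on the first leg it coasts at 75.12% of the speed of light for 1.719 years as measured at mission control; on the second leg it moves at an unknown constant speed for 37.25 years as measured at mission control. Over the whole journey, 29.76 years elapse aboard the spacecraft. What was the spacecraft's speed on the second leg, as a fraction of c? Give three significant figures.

β = 0.640

Leg 1: β = 0.7512; γ = 1/√(1 − 0.7512²) = 1/√0.4357 = 1.515; τ_1 = 1.719/1.515 = 1.135 years.
Leg 2: speed unknown; τ_2 = 37.25/γ_2.
Total proper time: 1.135 + τ_2 = 29.76, so τ_2 = 29.76 − 1.135 = 28.63 years.
γ_2 = 37.25/28.63 = 1.301; β = √(1 − 1/γ²) = √0.4095.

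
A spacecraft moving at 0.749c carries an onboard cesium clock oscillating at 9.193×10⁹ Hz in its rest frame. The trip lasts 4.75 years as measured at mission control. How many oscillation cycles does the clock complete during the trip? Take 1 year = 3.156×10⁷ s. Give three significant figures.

γ = 1/√(1 − 0.749²) = 1/√0.4390 = 1.509
The oscillator's own cycle count is N = f × τ where τ is the proper time aboard the spacecraft. τ = Δt/γ = 4.75/1.509 = 3.147 years = 9.933×10⁷ s.
N = 9.193×10⁹ × 9.933×10⁷ = 9.131×10¹⁷.

N = 9.13×10¹⁷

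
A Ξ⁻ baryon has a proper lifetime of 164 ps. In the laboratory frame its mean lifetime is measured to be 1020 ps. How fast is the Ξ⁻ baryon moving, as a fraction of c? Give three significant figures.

v = 0.987c

γ = Δt/τ₀ = 1020/164 = 6.220
β = √(1 − 1/γ²) = √(1 − 0.02585) = √0.9741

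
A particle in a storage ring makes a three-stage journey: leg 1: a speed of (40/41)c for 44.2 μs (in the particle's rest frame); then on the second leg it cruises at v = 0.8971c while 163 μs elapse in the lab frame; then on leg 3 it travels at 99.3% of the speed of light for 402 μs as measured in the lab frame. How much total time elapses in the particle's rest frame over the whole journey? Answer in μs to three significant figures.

τ = 164 μs

Leg 1: 44.2 μs is already measured in the particle's rest frame.
Leg 2: γ = 1/√(1 − 0.8971²) = 1/√0.1952 = 2.263; τ_2 = 163/2.263 = 72.02 μs.
Leg 3: β = 0.993; γ = 1/√(1 − 0.993²) = 1/√0.01395 = 8.466; τ_3 = 402/8.466 = 47.48 μs.
Total: 44.20 + 72.02 + 47.48 μs.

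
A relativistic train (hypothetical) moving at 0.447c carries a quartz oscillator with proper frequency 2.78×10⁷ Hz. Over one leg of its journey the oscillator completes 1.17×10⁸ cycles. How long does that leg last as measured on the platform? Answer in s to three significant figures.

γ = 1/√(1 − 0.447²) = 1/√0.8002 = 1.118
Proper time for N cycles: τ = N/f = 1.17×10⁸/(2.78×10⁷) = 4.209×10⁰ s = 4.209 s.
Lab-frame duration Δt = γτ = 1.118 × 4.209 = 4.705 s.

Δt = 4.70 s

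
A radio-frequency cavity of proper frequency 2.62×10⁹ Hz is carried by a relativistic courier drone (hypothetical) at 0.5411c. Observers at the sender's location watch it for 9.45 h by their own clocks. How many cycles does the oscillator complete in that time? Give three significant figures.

N = 7.50×10¹³

γ = 1/√(1 − 0.5411²) = 1/√0.7072 = 1.189
During 9.45 h of lab time, the oscillator's proper time advances by τ = Δt/γ = 9.45/1.189 = 7.947 h = 2.861×10⁴ s.
N = f × τ = 2.62×10⁹ × 2.861×10⁴ = 7.496×10¹³.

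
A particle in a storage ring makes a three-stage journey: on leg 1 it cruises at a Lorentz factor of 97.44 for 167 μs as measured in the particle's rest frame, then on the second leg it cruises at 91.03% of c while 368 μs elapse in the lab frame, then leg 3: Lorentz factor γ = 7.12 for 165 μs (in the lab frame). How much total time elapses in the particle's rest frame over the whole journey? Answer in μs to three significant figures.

Leg 1: 167 μs is already measured in the particle's rest frame.
Leg 2: β = 0.9103; γ = 1/√(1 − 0.9103²) = 1/√0.1714 = 2.416; τ_2 = 368/2.416 = 152.3 μs.
Leg 3: γ = 7.12; τ_3 = 165/7.120 = 23.17 μs.
Total: 167.0 + 152.3 + 23.17 μs.

τ = 343 μs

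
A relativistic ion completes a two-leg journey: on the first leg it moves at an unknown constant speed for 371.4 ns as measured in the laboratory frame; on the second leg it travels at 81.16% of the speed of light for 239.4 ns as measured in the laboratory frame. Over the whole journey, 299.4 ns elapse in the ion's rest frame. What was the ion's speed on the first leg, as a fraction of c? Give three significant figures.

β = 0.903

Leg 1: speed unknown; τ_1 = 371.4/γ_1.
Leg 2: β = 0.8116; γ = 1/√(1 − 0.8116²) = 1/√0.3413 = 1.712; τ_2 = 239.4/1.712 = 139.9 ns.
Total proper time: τ_1 + 139.9 = 299.4, so τ_1 = 299.4 − 139.9 = 159.5 ns.
γ_1 = 371.4/159.5 = 2.328; β = √(1 − 1/γ²) = √0.8155.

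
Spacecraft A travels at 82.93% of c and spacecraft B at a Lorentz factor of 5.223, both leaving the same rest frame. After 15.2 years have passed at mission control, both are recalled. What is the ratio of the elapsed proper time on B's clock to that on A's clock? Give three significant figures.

τ_B/τ_A = 0.343

A: β = 0.8293; γ = 1/√(1 − 0.8293²) = 1/√0.3123 = 1.790. B: γ = 5.223.
τ_A/τ_B = γ_B/γ_A = 5.223/1.790 = 2.919, so τ_B/τ_A = 0.3426.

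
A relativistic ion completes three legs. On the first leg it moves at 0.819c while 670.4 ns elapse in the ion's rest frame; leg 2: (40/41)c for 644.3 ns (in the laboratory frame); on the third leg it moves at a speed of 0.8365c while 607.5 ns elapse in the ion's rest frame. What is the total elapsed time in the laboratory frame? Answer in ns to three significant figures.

Δt = 2920 ns

Leg 1: γ = 1/√(1 − 0.819²) = 1/√0.3292 = 1.743; Δt_1 = 1.743 × 670.4 = 1168 ns.
Leg 2: 644.3 ns is already measured in the laboratory frame.
Leg 3: γ = 1/√(1 − 0.8365²) = 1/√0.3003 = 1.825; Δt_3 = 1.825 × 607.5 = 1109 ns.
Total: 1168 + 644.3 + 1109 ns.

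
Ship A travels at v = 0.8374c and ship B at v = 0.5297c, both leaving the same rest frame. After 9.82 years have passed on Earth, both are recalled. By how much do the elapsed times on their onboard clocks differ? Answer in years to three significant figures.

|τ_A − τ_B| = 2.96 years

A: γ = 1/√(1 − 0.8374²) = 1/√0.2988 = 1.830; τ_A = 9.82/1.830 = 5.368 years.
B: γ = 1/√(1 − 0.5297²) = 1/√0.7194 = 1.179; τ_B = 9.82/1.179 = 8.329 years.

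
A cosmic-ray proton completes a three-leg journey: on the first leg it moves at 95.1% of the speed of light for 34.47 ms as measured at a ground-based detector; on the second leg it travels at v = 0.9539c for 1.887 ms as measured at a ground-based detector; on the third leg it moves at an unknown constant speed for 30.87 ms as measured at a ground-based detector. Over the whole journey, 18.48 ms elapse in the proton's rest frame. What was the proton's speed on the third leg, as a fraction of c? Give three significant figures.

β = 0.972

Leg 1: β = 0.951; γ = 1/√(1 − 0.951²) = 1/√0.09560 = 3.234; τ_1 = 34.47/3.234 = 10.66 ms.
Leg 2: γ = 1/√(1 − 0.9539²) = 1/√0.09007 = 3.332; τ_2 = 1.887/3.332 = 0.5663 ms.
Leg 3: speed unknown; τ_3 = 30.87/γ_3.
Total proper time: 10.66 + 0.5663 + τ_3 = 18.48, so τ_3 = 18.48 − 11.22 = 7.256 ms.
γ_3 = 30.87/7.256 = 4.254; β = √(1 − 1/γ²) = √0.9448.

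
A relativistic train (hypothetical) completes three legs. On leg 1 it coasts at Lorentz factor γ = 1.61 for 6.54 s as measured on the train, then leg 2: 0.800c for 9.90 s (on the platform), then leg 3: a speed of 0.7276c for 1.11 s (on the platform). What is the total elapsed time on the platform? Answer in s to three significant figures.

Leg 1: γ = 1.61; Δt_1 = 1.610 × 6.54 = 10.53 s.
Leg 2: 9.90 s is already measured on the platform.
Leg 3: 1.11 s is already measured on the platform.
Total: 10.53 + 9.900 + 1.110 s.

Δt = 21.5 s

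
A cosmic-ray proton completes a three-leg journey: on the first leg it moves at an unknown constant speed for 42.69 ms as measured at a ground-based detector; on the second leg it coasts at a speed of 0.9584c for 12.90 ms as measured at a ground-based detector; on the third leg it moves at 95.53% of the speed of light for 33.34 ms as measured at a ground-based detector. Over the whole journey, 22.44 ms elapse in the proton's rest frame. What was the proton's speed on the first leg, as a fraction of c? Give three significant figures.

Leg 1: speed unknown; τ_1 = 42.69/γ_1.
Leg 2: γ = 1/√(1 − 0.9584²) = 1/√0.08147 = 3.504; τ_2 = 12.90/3.504 = 3.682 ms.
Leg 3: β = 0.9553; γ = 1/√(1 − 0.9553²) = 1/√0.08740 = 3.383; τ_3 = 33.34/3.383 = 9.857 ms.
Total proper time: τ_1 + 3.682 + 9.857 = 22.44, so τ_1 = 22.44 − 13.54 = 8.901 ms.
γ_1 = 42.69/8.901 = 4.796; β = √(1 − 1/γ²) = √0.9565.

β = 0.978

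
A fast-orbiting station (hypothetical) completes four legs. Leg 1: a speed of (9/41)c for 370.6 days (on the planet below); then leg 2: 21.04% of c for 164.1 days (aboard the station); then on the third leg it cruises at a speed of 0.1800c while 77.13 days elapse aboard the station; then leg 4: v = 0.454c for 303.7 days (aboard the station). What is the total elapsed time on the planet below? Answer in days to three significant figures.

Δt = 958 days

Leg 1: 370.6 days is already measured on the planet below.
Leg 2: β = 0.2104; γ = 1/√(1 − 0.2104²) = 1/√0.9557 = 1.023; Δt_2 = 1.023 × 164.1 = 167.9 days.
Leg 3: γ = 1/√(1 − 0.1800²) = 1/√0.9676 = 1.017; Δt_3 = 1.017 × 77.13 = 78.41 days.
Leg 4: γ = 1/√(1 − 0.454²) = 1/√0.7939 = 1.122; Δt_4 = 1.122 × 303.7 = 340.9 days.
Total: 370.6 + 167.9 + 78.41 + 340.9 days.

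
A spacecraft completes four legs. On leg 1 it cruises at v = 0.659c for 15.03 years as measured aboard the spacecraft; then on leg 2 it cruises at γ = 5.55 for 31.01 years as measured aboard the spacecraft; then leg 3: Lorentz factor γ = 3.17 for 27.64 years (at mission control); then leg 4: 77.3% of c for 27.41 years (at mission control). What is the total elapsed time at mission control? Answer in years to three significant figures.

Δt = 247 years

Leg 1: γ = 1/√(1 − 0.659²) = 1/√0.5657 = 1.330; Δt_1 = 1.330 × 15.03 = 19.98 years.
Leg 2: γ = 5.55; Δt_2 = 5.550 × 31.01 = 172.1 years.
Leg 3: 27.64 years is already measured at mission control.
Leg 4: 27.41 years is already measured at mission control.
Total: 19.98 + 172.1 + 27.64 + 27.41 years.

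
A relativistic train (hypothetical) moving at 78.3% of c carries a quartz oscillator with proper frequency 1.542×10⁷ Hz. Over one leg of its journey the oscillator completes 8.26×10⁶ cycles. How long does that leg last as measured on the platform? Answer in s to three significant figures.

β = 0.783; γ = 1/√(1 − 0.783²) = 1/√0.3869 = 1.608
Proper time for N cycles: τ = N/f = 8.26×10⁶/(1.542×10⁷) = 5.357×10⁻¹ s = 0.5357 s.
Lab-frame duration Δt = γτ = 1.608 × 0.5357 = 0.8612 s.

Δt = 0.861 s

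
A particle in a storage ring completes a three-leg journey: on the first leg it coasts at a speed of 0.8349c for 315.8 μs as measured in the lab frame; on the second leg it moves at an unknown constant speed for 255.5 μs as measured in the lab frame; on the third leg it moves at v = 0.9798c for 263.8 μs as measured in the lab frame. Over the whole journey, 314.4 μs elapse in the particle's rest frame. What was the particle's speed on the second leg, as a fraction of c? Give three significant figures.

Leg 1: γ = 1/√(1 − 0.8349²) = 1/√0.3029 = 1.817; τ_1 = 315.8/1.817 = 173.8 μs.
Leg 2: speed unknown; τ_2 = 255.5/γ_2.
Leg 3: γ = 1/√(1 − 0.9798²) = 1/√0.03999 = 5.001; τ_3 = 263.8/5.001 = 52.75 μs.
Total proper time: 173.8 + τ_2 + 52.75 = 314.4, so τ_2 = 314.4 − 226.6 = 87.83 μs.
γ_2 = 255.5/87.83 = 2.909; β = √(1 − 1/γ²) = √0.8818.

β = 0.939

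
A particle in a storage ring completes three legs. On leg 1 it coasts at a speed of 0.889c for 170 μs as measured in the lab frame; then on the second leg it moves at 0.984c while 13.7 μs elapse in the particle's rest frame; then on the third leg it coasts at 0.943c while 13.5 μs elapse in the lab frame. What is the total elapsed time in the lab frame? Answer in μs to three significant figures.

Leg 1: 170 μs is already measured in the lab frame.
Leg 2: γ = 1/√(1 − 0.984²) = 1/√0.03174 = 5.613; Δt_2 = 5.613 × 13.7 = 76.89 μs.
Leg 3: 13.5 μs is already measured in the lab frame.
Total: 170.0 + 76.89 + 13.50 μs.

Δt = 260 μs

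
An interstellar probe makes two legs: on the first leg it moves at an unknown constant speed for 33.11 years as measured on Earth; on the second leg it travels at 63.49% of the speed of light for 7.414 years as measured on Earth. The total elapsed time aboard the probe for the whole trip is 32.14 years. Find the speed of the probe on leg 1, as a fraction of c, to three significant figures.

Leg 1: speed unknown; τ_1 = 33.11/γ_1.
Leg 2: β = 0.6349; γ = 1/√(1 − 0.6349²) = 1/√0.5969 = 1.294; τ_2 = 7.414/1.294 = 5.728 years.
Total proper time: τ_1 + 5.728 = 32.14, so τ_1 = 32.14 − 5.728 = 26.41 years.
γ_1 = 33.11/26.41 = 1.254; β = √(1 − 1/γ²) = √0.3637.

β = 0.603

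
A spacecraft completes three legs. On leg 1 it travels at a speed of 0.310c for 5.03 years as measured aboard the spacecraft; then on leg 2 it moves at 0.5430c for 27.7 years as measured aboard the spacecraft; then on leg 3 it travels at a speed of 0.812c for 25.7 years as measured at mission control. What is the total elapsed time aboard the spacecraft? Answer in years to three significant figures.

τ = 47.7 years

Leg 1: 5.03 years is already measured aboard the spacecraft.
Leg 2: 27.7 years is already measured aboard the spacecraft.
Leg 3: γ = 1/√(1 − 0.812²) = 1/√0.3407 = 1.713; τ_3 = 25.7/1.713 = 15.00 years.
Total: 5.030 + 27.70 + 15.00 years.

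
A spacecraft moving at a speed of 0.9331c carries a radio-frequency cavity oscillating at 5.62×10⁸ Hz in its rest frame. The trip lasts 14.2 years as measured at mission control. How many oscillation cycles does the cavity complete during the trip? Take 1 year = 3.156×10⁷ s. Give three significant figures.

N = 9.06×10¹⁶

γ = 1/√(1 − 0.9331²) = 1/√0.1293 = 2.781
The oscillator's own cycle count is N = f × τ where τ is the proper time aboard the spacecraft. τ = Δt/γ = 14.2/2.781 = 5.107 years = 1.612×10⁸ s.
N = 5.62×10⁸ × 1.612×10⁸ = 9.057×10¹⁶.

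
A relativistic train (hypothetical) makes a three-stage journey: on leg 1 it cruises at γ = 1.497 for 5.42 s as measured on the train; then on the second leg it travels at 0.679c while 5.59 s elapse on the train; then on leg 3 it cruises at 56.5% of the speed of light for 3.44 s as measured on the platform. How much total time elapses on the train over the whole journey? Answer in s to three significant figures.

Leg 1: 5.42 s is already measured on the train.
Leg 2: 5.59 s is already measured on the train.
Leg 3: β = 0.565; γ = 1/√(1 − 0.565²) = 1/√0.6808 = 1.212; τ_3 = 3.44/1.212 = 2.838 s.
Total: 5.420 + 5.590 + 2.838 s.

τ = 13.8 s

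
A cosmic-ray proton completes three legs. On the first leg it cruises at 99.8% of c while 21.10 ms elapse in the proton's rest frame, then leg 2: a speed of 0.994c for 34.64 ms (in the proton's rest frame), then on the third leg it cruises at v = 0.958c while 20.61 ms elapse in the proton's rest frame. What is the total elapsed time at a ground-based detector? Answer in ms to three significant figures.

Δt = 722 ms

Leg 1: β = 0.998; γ = 1/√(1 − 0.998²) = 1/√0.003996 = 15.82; Δt_1 = 15.82 × 21.10 = 333.8 ms.
Leg 2: γ = 1/√(1 − 0.994²) = 1/√0.01196 = 9.142; Δt_2 = 9.142 × 34.64 = 316.7 ms.
Leg 3: γ = 1/√(1 − 0.958²) = 1/√0.08224 = 3.487; Δt_3 = 3.487 × 20.61 = 71.87 ms.
Total: 333.8 + 316.7 + 71.87 ms.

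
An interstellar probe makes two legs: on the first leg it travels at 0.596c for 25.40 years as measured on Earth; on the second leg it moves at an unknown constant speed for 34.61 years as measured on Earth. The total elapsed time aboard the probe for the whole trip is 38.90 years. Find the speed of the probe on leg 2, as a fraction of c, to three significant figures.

β = 0.845

Leg 1: γ = 1/√(1 − 0.596²) = 1/√0.6448 = 1.245; τ_1 = 25.40/1.245 = 20.40 years.
Leg 2: speed unknown; τ_2 = 34.61/γ_2.
Total proper time: 20.40 + τ_2 = 38.90, so τ_2 = 38.90 − 20.40 = 18.50 years.
γ_2 = 34.61/18.50 = 1.870; β = √(1 − 1/γ²) = √0.7142.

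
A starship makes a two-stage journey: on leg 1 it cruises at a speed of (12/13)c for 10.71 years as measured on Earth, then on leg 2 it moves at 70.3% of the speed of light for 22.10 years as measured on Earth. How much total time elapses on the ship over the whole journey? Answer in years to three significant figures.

Leg 1: γ = 1/√(1 − (12/13)²) = 13/5 = 2.600; τ_1 = 10.71/2.600 = 4.119 years.
Leg 2: β = 0.703; γ = 1/√(1 − 0.703²) = 1/√0.5058 = 1.406; τ_2 = 22.10/1.406 = 15.72 years.
Total: 4.119 + 15.72 years.

τ = 19.8 years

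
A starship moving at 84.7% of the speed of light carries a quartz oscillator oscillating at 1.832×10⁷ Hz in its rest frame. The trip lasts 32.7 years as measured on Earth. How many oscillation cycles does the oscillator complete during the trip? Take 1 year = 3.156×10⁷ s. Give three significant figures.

β = 0.847; γ = 1/√(1 − 0.847²) = 1/√0.2826 = 1.881
The oscillator's own cycle count is N = f × τ where τ is the proper time on the ship. τ = Δt/γ = 32.7/1.881 = 17.38 years = 5.486×10⁸ s.
N = 1.832×10⁷ × 5.486×10⁸ = 1.005×10¹⁶.

N = 1.01×10¹⁶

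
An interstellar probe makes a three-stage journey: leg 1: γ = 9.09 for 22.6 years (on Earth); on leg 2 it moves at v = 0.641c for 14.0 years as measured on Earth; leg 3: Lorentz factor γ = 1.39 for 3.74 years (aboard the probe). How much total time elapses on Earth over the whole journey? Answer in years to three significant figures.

Leg 1: 22.6 years is already measured on Earth.
Leg 2: 14.0 years is already measured on Earth.
Leg 3: γ = 1.39; Δt_3 = 1.390 × 3.74 = 5.199 years.
Total: 22.60 + 14.00 + 5.199 years.

Δt = 41.8 years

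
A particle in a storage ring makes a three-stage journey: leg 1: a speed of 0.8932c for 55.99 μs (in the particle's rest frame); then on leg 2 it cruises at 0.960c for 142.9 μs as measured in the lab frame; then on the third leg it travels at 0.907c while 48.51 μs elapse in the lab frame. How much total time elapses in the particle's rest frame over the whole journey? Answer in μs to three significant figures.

Leg 1: 55.99 μs is already measured in the particle's rest frame.
Leg 2: γ = 1/√(1 − 0.960²) = 25/7 ≈ 3.571; τ_2 = 142.9/3.571 = 40.01 μs.
Leg 3: γ = 1/√(1 − 0.907²) = 1/√0.1774 = 2.375; τ_3 = 48.51/2.375 = 20.43 μs.
Total: 55.99 + 40.01 + 20.43 μs.

τ = 116 μs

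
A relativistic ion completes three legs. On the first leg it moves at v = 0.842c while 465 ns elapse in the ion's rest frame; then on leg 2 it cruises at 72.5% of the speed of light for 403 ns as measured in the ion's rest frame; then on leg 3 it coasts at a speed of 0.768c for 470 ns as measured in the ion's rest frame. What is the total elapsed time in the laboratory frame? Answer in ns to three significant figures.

Leg 1: γ = 1/√(1 − 0.842²) = 1/√0.2910 = 1.854; Δt_1 = 1.854 × 465 = 861.9 ns.
Leg 2: β = 0.725; γ = 1/√(1 − 0.725²) = 1/√0.4744 = 1.452; Δt_2 = 1.452 × 403 = 585.1 ns.
Leg 3: γ = 1/√(1 − 0.768²) = 1/√0.4102 = 1.561; Δt_3 = 1.561 × 470 = 733.9 ns.
Total: 861.9 + 585.1 + 733.9 ns.

Δt = 2180 ns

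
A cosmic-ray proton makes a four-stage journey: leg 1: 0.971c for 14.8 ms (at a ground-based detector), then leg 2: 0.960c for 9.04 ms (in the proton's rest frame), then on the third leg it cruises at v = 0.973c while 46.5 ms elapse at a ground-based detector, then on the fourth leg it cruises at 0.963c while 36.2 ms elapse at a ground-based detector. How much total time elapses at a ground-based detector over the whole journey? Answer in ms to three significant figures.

Leg 1: 14.8 ms is already measured at a ground-based detector.
Leg 2: γ = 1/√(1 − 0.960²) = 25/7 ≈ 3.571; Δt_2 = 3.571 × 9.04 = 32.29 ms.
Leg 3: 46.5 ms is already measured at a ground-based detector.
Leg 4: 36.2 ms is already measured at a ground-based detector.
Total: 14.80 + 32.29 + 46.50 + 36.20 ms.

Δt = 130 ms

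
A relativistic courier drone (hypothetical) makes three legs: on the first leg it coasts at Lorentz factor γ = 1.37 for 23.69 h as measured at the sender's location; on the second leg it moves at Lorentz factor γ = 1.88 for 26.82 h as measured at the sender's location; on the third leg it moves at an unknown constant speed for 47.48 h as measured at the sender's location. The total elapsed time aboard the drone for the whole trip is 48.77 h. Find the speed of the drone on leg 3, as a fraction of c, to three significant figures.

Leg 1: γ = 1.37; τ_1 = 23.69/1.370 = 17.29 h.
Leg 2: γ = 1.88; τ_2 = 26.82/1.880 = 14.27 h.
Leg 3: speed unknown; τ_3 = 47.48/γ_3.
Total proper time: 17.29 + 14.27 + τ_3 = 48.77, so τ_3 = 48.77 − 31.56 = 17.21 h.
γ_3 = 47.48/17.21 = 2.759; β = √(1 − 1/γ²) = √0.8686.

β = 0.932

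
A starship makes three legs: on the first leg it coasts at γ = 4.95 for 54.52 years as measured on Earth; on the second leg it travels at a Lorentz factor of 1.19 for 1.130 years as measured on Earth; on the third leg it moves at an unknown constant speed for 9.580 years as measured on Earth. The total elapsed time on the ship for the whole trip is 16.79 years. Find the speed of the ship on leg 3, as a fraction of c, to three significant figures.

Leg 1: γ = 4.95; τ_1 = 54.52/4.950 = 11.01 years.
Leg 2: γ = 1.19; τ_2 = 1.130/1.190 = 0.9496 years.
Leg 3: speed unknown; τ_3 = 9.580/γ_3.
Total proper time: 11.01 + 0.9496 + τ_3 = 16.79, so τ_3 = 16.79 − 11.96 = 4.826 years.
γ_3 = 9.580/4.826 = 1.985; β = √(1 − 1/γ²) = √0.7462.

β = 0.864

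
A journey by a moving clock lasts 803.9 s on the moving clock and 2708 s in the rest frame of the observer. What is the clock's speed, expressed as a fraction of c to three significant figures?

The proper time is measured on the moving clock (both events occur at the clock's location); Δt is measured in the rest frame of the observer. γ = Δt/τ = 2708/803.9 = 3.369.
β = √(1 − 1/γ²) = √(1 − 0.08813) = √0.9119

β = 0.955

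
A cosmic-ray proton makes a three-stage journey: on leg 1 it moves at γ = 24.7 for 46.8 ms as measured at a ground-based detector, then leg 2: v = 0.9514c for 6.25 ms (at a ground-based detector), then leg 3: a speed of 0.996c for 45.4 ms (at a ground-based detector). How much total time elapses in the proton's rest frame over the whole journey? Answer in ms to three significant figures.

Leg 1: γ = 24.7; τ_1 = 46.8/24.70 = 1.895 ms.
Leg 2: γ = 1/√(1 − 0.9514²) = 1/√0.09484 = 3.247; τ_2 = 6.25/3.247 = 1.925 ms.
Leg 3: γ = 1/√(1 − 0.996²) = 1/√0.007984 = 11.19; τ_3 = 45.4/11.19 = 4.057 ms.
Total: 1.895 + 1.925 + 4.057 ms.

τ = 7.88 ms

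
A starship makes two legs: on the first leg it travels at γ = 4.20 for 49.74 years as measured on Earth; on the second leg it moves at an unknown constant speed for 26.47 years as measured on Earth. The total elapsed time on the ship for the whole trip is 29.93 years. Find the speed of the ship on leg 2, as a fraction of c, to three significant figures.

Leg 1: γ = 4.20; τ_1 = 49.74/4.200 = 11.84 years.
Leg 2: speed unknown; τ_2 = 26.47/γ_2.
Total proper time: 11.84 + τ_2 = 29.93, so τ_2 = 29.93 − 11.84 = 18.09 years.
γ_2 = 26.47/18.09 = 1.463; β = √(1 − 1/γ²) = √0.5331.

β = 0.730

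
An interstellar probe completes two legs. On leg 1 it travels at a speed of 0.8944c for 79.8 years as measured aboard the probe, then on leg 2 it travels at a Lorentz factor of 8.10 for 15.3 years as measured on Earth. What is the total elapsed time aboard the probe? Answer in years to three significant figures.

τ = 81.7 years

Leg 1: 79.8 years is already measured aboard the probe.
Leg 2: γ = 8.10; τ_2 = 15.3/8.100 = 1.889 years.
Total: 79.80 + 1.889 years.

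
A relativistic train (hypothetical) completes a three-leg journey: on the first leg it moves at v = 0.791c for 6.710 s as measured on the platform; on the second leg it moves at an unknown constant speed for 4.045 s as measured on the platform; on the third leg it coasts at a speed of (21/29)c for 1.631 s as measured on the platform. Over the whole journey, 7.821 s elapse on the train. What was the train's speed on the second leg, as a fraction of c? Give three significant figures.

β = 0.768

Leg 1: γ = 1/√(1 − 0.791²) = 1/√0.3743 = 1.634; τ_1 = 6.710/1.634 = 4.105 s.
Leg 2: speed unknown; τ_2 = 4.045/γ_2.
Leg 3: γ = 1/√(1 − (21/29)²) = 29/20 = 1.450; τ_3 = 1.631/1.450 = 1.125 s.
Total proper time: 4.105 + τ_2 + 1.125 = 7.821, so τ_2 = 7.821 − 5.230 = 2.591 s.
γ_2 = 4.045/2.591 = 1.561; β = √(1 − 1/γ²) = √0.5897.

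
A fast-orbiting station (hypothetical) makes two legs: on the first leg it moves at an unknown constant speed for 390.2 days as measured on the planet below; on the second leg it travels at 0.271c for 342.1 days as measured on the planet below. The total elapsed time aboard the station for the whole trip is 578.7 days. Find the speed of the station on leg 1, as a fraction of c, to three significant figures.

β = 0.769

Leg 1: speed unknown; τ_1 = 390.2/γ_1.
Leg 2: γ = 1/√(1 − 0.271²) = 1/√0.9266 = 1.039; τ_2 = 342.1/1.039 = 329.3 days.
Total proper time: τ_1 + 329.3 = 578.7, so τ_1 = 578.7 − 329.3 = 249.4 days.
γ_1 = 390.2/249.4 = 1.565; β = √(1 − 1/γ²) = √0.5915.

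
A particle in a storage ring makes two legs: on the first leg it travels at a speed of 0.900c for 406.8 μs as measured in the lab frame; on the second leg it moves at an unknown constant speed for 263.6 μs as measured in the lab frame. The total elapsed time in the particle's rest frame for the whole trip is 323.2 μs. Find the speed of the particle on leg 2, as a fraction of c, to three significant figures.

Leg 1: γ = 1/√(1 − 0.900²) = 1/√0.1900 = 2.294; τ_1 = 406.8/2.294 = 177.3 μs.
Leg 2: speed unknown; τ_2 = 263.6/γ_2.
Total proper time: 177.3 + τ_2 = 323.2, so τ_2 = 323.2 − 177.3 = 145.9 μs.
γ_2 = 263.6/145.9 = 1.807; β = √(1 − 1/γ²) = √0.6937.

β = 0.833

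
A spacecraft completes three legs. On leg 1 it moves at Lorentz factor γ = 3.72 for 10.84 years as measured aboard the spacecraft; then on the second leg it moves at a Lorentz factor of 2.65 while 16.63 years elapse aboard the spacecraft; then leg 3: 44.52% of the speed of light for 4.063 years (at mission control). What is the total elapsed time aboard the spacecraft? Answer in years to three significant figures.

τ = 31.1 years

Leg 1: 10.84 years is already measured aboard the spacecraft.
Leg 2: 16.63 years is already measured aboard the spacecraft.
Leg 3: β = 0.4452; γ = 1/√(1 − 0.4452²) = 1/√0.8018 = 1.117; τ_3 = 4.063/1.117 = 3.638 years.
Total: 10.84 + 16.63 + 3.638 years.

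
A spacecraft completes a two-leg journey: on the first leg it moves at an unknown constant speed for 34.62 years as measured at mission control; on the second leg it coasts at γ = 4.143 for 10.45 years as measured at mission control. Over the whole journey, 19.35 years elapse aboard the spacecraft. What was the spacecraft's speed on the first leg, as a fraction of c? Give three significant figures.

Leg 1: speed unknown; τ_1 = 34.62/γ_1.
Leg 2: γ = 4.143; τ_2 = 10.45/4.143 = 2.522 years.
Total proper time: τ_1 + 2.522 = 19.35, so τ_1 = 19.35 − 2.522 = 16.83 years.
γ_1 = 34.62/16.83 = 2.057; β = √(1 − 1/γ²) = √0.7637.

β = 0.874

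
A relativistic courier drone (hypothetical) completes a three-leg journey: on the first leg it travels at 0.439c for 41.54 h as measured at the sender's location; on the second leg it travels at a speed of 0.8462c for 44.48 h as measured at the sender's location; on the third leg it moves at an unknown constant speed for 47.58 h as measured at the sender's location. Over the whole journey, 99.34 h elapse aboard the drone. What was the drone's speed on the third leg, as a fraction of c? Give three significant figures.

Leg 1: γ = 1/√(1 − 0.439²) = 1/√0.8073 = 1.113; τ_1 = 41.54/1.113 = 37.32 h.
Leg 2: γ = 1/√(1 − 0.8462²) = 1/√0.2839 = 1.877; τ_2 = 44.48/1.877 = 23.70 h.
Leg 3: speed unknown; τ_3 = 47.58/γ_3.
Total proper time: 37.32 + 23.70 + τ_3 = 99.34, so τ_3 = 99.34 − 61.03 = 38.31 h.
γ_3 = 47.58/38.31 = 1.242; β = √(1 − 1/γ²) = √0.3515.

β = 0.593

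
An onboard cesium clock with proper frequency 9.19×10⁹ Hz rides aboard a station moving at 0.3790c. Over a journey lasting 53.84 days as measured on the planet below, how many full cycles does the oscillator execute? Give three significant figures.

N = 3.96×10¹⁶

γ = 1/√(1 − 0.3790²) = 1/√0.8564 = 1.081
The oscillator's own cycle count is N = f × τ where τ is the proper time aboard the station. τ = Δt/γ = 53.84/1.081 = 49.82 days = 4.305×10⁶ s.
N = 9.19×10⁹ × 4.305×10⁶ = 3.956×10¹⁶.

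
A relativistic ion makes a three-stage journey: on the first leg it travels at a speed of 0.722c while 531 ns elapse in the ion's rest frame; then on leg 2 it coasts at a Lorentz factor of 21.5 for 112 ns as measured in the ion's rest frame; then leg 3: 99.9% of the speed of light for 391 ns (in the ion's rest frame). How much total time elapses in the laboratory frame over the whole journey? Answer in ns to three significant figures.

Leg 1: γ = 1/√(1 − 0.722²) = 1/√0.4787 = 1.445; Δt_1 = 1.445 × 531 = 767.5 ns.
Leg 2: γ = 21.5; Δt_2 = 21.50 × 112 = 2408 ns.
Leg 3: β = 0.999; γ = 1/√(1 − 0.999²) = 1/√0.001999 = 22.37; Δt_3 = 22.37 × 391 = 8745 ns.
Total: 767.5 + 2408 + 8745 ns.

Δt = 1.19×10⁴ ns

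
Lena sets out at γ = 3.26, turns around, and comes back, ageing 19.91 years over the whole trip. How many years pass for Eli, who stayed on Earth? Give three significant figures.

Δt = 64.9 years

γ = 3.26
Earth-frame duration is the dilated interval: Δt = γτ = 3.260 × 19.91 years.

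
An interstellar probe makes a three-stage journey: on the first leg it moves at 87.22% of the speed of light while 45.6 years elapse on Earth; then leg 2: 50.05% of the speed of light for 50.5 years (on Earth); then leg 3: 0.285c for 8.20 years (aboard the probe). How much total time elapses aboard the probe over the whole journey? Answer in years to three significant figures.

Leg 1: β = 0.8722; γ = 1/√(1 − 0.8722²) = 1/√0.2393 = 2.044; τ_1 = 45.6/2.044 = 22.31 years.
Leg 2: β = 0.5005; γ = 1/√(1 − 0.5005²) = 1/√0.7495 = 1.155; τ_2 = 50.5/1.155 = 43.72 years.
Leg 3: 8.20 years is already measured aboard the probe.
Total: 22.31 + 43.72 + 8.200 years.

τ = 74.2 years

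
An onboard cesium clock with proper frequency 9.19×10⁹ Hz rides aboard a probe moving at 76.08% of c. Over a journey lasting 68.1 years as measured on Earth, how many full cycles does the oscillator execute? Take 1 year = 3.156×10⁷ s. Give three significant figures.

N = 1.28×10¹⁹

β = 0.7608; γ = 1/√(1 − 0.7608²) = 1/√0.4212 = 1.541
The oscillator's own cycle count is N = f × τ where τ is the proper time aboard the probe. τ = Δt/γ = 68.1/1.541 = 44.20 years = 1.395×10⁹ s.
N = 9.19×10⁹ × 1.395×10⁹ = 1.282×10¹⁹.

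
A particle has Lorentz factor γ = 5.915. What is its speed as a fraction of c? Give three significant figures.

β = 0.986

β = √(1 − 1/γ²) = √(1 − 1/5.915²) = √(1 − 0.02858) = √0.9714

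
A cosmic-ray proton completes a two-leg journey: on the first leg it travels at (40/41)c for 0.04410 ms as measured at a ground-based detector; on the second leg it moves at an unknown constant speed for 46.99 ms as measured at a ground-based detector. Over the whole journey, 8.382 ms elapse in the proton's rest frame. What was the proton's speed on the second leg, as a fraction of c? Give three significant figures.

Leg 1: γ = 1/√(1 − (40/41)²) = 41/9 ≈ 4.556; τ_1 = 0.04410/4.556 = 0.009680 ms.
Leg 2: speed unknown; τ_2 = 46.99/γ_2.
Total proper time: 0.009680 + τ_2 = 8.382, so τ_2 = 8.382 − 0.009680 = 8.372 ms.
γ_2 = 46.99/8.372 = 5.613; β = √(1 − 1/γ²) = √0.9683.

β = 0.984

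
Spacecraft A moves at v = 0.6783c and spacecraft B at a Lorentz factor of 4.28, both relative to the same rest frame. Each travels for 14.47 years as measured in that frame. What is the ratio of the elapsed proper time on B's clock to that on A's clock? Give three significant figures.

A: γ = 1/√(1 − 0.6783²) = 1/√0.5399 = 1.361. B: γ = 4.28.
τ_A/τ_B = γ_B/γ_A = 4.280/1.361 = 3.145, so τ_B/τ_A = 0.3180.

τ_B/τ_A = 0.318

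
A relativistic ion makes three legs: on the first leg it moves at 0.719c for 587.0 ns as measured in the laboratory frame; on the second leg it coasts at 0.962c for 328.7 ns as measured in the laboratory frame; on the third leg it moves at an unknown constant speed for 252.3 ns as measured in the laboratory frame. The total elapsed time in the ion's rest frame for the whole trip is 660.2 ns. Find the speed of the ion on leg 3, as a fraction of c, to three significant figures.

β = 0.765

Leg 1: γ = 1/√(1 − 0.719²) = 1/√0.4830 = 1.439; τ_1 = 587.0/1.439 = 408.0 ns.
Leg 2: γ = 1/√(1 − 0.962²) = 1/√0.07456 = 3.662; τ_2 = 328.7/3.662 = 89.75 ns.
Leg 3: speed unknown; τ_3 = 252.3/γ_3.
Total proper time: 408.0 + 89.75 + τ_3 = 660.2, so τ_3 = 660.2 − 497.7 = 162.5 ns.
γ_3 = 252.3/162.5 = 1.553; β = √(1 − 1/γ²) = √0.5853.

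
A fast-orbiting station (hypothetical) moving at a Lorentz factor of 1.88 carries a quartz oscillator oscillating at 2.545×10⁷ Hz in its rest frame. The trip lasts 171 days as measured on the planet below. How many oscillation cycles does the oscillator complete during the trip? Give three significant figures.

N = 2.00×10¹⁴

γ = 1.88
The oscillator's own cycle count is N = f × τ where τ is the proper time aboard the station. τ = Δt/γ = 171/1.880 = 90.96 days = 7.859×10⁶ s.
N = 2.545×10⁷ × 7.859×10⁶ = 2.000×10¹⁴.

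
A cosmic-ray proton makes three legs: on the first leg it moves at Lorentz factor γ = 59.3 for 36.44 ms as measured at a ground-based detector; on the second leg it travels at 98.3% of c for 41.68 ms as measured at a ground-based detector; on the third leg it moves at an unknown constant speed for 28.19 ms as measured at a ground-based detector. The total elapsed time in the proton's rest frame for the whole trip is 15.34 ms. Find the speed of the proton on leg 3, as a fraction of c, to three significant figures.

β = 0.968

Leg 1: γ = 59.3; τ_1 = 36.44/59.30 = 0.6145 ms.
Leg 2: β = 0.983; γ = 1/√(1 − 0.983²) = 1/√0.03371 = 5.446; τ_2 = 41.68/5.446 = 7.653 ms.
Leg 3: speed unknown; τ_3 = 28.19/γ_3.
Total proper time: 0.6145 + 7.653 + τ_3 = 15.34, so τ_3 = 15.34 − 8.267 = 7.073 ms.
γ_3 = 28.19/7.073 = 3.986; β = √(1 − 1/γ²) = √0.9371.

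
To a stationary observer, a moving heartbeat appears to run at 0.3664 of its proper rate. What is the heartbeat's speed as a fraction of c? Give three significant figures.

β = 0.930

Rate ratio = 1/γ, so γ = 1/0.3664 = 2.729.
β = √(1 − 1/γ²) = √(1 − 0.3664²) = √0.8658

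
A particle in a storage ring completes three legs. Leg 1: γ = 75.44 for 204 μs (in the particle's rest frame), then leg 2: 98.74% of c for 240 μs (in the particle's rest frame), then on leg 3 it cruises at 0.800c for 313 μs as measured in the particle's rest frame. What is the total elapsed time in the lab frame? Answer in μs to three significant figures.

Δt = 1.74×10⁴ μs

Leg 1: γ = 75.44; Δt_1 = 75.44 × 204 = 1.539×10⁴ μs.
Leg 2: β = 0.9874; γ = 1/√(1 − 0.9874²) = 1/√0.02504 = 6.319; Δt_2 = 6.319 × 240 = 1517 μs.
Leg 3: γ = 1/√(1 − 0.800²) = 5/3 ≈ 1.667; Δt_3 = 1.667 × 313 = 521.7 μs.
Total: 1.539×10⁴ + 1517 + 521.7 μs.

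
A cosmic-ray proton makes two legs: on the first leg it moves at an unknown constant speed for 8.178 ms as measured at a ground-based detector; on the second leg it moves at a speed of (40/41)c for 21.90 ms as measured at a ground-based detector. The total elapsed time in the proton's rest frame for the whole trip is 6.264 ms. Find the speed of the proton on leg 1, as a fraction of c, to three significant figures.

β = 0.984

Leg 1: speed unknown; τ_1 = 8.178/γ_1.
Leg 2: γ = 1/√(1 − (40/41)²) = 41/9 ≈ 4.556; τ_2 = 21.90/4.556 = 4.807 ms.
Total proper time: τ_1 + 4.807 = 6.264, so τ_1 = 6.264 − 4.807 = 1.457 ms.
γ_1 = 8.178/1.457 = 5.614; β = √(1 − 1/γ²) = √0.9683.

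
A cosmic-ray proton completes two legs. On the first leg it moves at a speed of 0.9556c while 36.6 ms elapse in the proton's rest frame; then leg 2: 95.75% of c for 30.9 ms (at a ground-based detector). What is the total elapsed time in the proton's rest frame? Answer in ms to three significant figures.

Leg 1: 36.6 ms is already measured in the proton's rest frame.
Leg 2: β = 0.9575; γ = 1/√(1 − 0.9575²) = 1/√0.08319 = 3.467; τ_2 = 30.9/3.467 = 8.913 ms.
Total: 36.60 + 8.913 ms.

τ = 45.5 ms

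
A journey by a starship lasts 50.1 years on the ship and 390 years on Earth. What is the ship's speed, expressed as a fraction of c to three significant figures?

The proper time is measured on the ship (both events occur at the ship's location); Δt is measured on Earth. γ = Δt/τ = 390/50.1 = 7.784.
β = √(1 − 1/γ²) = √(1 − 0.01650) = √0.9835

β = 0.992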